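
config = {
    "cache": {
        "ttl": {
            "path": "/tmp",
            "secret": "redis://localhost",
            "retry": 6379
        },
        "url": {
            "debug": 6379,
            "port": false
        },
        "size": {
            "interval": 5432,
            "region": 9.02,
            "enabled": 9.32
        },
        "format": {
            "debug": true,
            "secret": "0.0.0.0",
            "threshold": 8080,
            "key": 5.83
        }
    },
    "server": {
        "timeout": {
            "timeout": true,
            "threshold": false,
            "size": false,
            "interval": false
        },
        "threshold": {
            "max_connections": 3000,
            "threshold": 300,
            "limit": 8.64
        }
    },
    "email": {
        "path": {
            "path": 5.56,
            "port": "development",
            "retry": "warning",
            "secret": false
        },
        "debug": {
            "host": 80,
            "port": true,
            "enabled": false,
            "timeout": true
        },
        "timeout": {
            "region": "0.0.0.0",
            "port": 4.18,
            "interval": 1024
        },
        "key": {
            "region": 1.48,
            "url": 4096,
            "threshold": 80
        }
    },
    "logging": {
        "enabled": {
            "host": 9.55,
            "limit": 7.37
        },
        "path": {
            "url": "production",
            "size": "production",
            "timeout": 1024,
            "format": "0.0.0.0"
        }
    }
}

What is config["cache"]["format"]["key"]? 5.83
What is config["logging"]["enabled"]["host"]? 9.55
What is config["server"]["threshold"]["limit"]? 8.64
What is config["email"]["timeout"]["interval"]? 1024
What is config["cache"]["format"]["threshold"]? 8080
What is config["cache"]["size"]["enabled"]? 9.32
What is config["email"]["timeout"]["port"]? 4.18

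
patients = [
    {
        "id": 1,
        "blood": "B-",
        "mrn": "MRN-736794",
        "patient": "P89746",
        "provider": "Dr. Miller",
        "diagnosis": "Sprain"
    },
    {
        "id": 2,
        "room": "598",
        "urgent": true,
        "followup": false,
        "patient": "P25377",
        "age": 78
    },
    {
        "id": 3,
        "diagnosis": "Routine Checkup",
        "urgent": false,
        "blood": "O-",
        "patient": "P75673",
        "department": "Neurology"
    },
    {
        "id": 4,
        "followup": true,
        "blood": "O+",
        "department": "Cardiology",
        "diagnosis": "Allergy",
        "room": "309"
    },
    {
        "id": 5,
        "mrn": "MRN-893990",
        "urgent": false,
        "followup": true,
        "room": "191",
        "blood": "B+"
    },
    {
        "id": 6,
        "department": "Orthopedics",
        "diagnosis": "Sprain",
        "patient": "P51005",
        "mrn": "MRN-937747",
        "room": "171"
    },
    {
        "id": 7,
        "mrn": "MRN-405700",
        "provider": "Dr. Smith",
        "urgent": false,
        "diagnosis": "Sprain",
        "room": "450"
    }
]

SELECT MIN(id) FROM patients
1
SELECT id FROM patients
[1, 2, 3, 4, 5, 6, 7]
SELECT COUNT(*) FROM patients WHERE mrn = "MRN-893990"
1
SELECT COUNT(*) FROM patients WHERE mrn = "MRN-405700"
1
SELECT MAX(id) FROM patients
7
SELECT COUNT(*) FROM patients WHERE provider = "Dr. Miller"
1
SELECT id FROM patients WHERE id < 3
[1, 2]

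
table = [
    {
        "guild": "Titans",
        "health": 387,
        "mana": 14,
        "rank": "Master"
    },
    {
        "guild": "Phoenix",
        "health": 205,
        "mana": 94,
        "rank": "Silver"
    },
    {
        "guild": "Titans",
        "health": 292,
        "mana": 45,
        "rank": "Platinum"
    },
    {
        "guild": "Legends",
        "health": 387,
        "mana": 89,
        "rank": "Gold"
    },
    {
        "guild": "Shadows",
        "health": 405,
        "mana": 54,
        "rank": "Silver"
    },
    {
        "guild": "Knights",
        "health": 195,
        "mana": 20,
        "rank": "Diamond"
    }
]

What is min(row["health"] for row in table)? 195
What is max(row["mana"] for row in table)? 94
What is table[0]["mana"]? 14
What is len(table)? 6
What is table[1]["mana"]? 94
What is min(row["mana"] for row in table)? 14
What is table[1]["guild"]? "Phoenix"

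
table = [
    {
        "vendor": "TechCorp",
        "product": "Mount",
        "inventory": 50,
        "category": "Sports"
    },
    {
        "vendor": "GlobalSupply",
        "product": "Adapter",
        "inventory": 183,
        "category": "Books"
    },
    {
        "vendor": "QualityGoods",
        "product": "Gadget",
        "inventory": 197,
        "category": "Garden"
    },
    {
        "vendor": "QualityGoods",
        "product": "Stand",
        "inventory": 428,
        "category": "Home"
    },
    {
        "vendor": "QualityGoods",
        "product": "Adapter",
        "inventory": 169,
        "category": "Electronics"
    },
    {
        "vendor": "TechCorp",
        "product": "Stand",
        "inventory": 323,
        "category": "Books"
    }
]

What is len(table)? 6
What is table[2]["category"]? "Garden"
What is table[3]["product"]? "Stand"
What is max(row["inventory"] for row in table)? 428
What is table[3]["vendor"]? "QualityGoods"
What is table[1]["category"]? "Books"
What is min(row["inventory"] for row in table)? 50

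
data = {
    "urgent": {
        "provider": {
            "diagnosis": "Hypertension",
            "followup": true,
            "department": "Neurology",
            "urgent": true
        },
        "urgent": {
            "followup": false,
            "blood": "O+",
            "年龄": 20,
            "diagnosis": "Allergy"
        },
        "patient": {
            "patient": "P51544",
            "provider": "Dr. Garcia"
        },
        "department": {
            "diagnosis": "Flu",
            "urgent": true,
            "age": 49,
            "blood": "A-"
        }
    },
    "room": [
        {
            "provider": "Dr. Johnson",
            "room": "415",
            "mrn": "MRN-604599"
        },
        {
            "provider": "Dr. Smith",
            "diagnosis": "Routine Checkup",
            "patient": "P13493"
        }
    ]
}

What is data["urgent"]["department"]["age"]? 49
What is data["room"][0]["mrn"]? "MRN-604599"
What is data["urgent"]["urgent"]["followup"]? False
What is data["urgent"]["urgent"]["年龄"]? 20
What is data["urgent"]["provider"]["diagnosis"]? "Hypertension"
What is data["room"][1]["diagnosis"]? "Routine Checkup"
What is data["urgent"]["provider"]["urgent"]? True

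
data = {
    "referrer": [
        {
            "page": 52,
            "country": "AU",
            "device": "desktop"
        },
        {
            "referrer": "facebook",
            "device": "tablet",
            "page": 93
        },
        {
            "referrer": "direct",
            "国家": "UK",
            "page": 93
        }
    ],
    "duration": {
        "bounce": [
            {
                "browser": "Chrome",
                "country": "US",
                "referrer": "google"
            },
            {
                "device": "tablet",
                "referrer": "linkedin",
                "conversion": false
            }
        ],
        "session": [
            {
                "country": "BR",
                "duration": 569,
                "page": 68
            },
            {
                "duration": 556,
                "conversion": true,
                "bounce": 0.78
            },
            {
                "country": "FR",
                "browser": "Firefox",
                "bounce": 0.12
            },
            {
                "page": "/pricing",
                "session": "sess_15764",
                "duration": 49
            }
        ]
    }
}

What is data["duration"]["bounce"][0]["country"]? "US"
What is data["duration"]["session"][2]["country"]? "FR"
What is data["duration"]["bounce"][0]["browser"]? "Chrome"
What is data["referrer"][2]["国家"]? "UK"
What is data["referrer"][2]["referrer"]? "direct"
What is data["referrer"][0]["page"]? 52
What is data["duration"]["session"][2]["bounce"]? 0.12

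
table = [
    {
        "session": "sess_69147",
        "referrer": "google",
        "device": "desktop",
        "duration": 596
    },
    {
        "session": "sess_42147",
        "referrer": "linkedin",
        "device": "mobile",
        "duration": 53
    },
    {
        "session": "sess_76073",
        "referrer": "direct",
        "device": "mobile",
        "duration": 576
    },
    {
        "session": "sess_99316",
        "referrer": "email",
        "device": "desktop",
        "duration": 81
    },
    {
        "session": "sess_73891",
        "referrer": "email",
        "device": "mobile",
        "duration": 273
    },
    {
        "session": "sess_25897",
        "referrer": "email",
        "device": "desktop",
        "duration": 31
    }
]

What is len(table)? 6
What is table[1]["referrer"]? "linkedin"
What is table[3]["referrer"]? "email"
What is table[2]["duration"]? 576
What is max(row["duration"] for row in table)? 596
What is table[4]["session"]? "sess_73891"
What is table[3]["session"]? "sess_99316"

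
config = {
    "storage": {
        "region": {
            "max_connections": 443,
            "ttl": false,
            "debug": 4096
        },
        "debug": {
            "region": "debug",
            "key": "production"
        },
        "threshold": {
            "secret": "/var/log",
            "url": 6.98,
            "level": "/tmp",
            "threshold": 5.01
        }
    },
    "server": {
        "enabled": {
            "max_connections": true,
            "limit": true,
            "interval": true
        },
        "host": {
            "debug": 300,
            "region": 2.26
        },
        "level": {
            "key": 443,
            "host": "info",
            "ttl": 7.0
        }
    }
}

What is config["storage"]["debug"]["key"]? "production"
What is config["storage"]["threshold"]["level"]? "/tmp"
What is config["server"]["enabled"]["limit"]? True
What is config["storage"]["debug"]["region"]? "debug"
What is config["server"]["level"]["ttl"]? 7.0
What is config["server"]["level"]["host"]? "info"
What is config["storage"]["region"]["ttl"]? False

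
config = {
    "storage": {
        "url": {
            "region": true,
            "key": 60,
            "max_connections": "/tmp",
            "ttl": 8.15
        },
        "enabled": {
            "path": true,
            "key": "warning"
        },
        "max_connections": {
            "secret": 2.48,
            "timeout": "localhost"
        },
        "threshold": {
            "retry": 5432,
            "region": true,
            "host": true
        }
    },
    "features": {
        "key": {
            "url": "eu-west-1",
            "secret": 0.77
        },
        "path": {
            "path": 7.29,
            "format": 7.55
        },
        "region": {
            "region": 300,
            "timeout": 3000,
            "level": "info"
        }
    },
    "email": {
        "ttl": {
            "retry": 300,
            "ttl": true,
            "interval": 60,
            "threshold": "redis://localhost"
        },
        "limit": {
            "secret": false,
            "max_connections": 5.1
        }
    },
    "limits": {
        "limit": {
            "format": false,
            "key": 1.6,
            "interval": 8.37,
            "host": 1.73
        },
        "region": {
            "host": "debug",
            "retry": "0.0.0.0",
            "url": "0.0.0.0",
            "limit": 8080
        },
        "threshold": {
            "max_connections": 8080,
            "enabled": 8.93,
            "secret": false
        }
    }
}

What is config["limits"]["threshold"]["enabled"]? 8.93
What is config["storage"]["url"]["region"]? True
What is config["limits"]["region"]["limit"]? 8080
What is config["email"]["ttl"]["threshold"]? "redis://localhost"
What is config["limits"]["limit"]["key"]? 1.6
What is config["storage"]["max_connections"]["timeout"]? "localhost"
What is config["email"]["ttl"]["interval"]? 60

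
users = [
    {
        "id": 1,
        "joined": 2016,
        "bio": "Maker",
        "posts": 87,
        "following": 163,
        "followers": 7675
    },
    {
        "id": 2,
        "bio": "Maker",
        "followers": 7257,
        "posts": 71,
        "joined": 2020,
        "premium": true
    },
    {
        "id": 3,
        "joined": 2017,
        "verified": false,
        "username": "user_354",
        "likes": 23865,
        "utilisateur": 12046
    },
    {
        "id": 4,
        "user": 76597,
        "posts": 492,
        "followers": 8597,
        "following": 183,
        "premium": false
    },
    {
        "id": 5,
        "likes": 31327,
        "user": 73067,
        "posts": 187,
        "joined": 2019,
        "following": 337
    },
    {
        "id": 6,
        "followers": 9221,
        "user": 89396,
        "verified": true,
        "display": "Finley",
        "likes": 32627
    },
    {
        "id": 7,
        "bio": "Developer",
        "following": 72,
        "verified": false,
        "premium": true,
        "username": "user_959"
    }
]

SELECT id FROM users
[1, 2, 3, 4, 5, 6, 7]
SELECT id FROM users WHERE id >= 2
[2, 3, 4, 5, 6, 7]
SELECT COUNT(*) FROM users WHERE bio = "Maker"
2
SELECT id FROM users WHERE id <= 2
[1, 2]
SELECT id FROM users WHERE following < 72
[]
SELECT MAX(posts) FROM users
492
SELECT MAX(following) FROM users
337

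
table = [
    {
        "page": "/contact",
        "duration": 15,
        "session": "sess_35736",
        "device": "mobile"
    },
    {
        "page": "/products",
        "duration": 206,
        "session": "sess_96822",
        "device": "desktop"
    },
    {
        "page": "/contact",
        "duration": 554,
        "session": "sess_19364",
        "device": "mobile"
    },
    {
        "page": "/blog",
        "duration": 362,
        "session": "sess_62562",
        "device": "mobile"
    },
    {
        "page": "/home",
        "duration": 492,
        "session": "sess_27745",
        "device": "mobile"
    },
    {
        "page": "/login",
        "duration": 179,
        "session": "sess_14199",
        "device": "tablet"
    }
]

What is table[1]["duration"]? 206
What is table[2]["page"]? "/contact"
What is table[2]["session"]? "sess_19364"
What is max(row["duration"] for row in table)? 554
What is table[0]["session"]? "sess_35736"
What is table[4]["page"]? "/home"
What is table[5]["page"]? "/login"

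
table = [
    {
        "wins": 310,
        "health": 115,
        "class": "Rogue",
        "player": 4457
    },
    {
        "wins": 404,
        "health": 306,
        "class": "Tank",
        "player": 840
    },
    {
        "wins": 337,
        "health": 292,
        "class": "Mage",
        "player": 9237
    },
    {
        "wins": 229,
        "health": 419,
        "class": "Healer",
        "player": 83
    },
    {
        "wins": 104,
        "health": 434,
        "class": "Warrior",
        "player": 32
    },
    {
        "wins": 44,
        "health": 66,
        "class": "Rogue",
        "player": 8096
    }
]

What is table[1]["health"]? 306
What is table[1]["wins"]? 404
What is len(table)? 6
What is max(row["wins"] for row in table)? 404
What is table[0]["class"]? "Rogue"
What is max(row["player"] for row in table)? 9237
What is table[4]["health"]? 434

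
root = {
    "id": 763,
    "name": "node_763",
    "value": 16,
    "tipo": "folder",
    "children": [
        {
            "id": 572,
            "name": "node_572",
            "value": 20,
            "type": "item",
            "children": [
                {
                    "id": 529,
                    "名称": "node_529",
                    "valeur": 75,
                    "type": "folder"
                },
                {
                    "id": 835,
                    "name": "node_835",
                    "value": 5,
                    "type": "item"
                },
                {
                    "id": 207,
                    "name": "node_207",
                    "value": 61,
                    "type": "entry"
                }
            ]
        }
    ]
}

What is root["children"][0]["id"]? 572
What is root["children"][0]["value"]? 20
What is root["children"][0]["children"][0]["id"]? 529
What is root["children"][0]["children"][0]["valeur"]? 75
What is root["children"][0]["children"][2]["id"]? 207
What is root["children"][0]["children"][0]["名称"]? "node_529"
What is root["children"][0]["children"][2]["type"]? "entry"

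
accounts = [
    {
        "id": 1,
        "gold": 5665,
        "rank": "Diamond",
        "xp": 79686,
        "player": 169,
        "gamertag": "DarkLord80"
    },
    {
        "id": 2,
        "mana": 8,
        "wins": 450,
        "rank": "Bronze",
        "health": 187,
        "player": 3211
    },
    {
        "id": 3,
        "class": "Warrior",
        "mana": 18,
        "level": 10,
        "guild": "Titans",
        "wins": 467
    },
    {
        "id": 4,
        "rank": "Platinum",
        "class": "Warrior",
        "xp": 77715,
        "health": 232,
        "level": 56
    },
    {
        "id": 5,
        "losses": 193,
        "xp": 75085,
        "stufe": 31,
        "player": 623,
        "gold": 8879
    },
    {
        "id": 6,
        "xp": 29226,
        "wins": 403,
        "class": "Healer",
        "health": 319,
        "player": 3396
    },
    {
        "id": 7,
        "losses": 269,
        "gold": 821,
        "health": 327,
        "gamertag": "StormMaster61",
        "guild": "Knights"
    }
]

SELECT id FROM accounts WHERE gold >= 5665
[1, 5]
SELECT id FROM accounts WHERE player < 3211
[1, 5]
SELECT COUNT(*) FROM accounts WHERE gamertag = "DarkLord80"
1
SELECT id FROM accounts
[1, 2, 3, 4, 5, 6, 7]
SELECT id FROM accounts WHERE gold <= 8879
[1, 5, 7]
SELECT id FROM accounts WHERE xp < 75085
[6]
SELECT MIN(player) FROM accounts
169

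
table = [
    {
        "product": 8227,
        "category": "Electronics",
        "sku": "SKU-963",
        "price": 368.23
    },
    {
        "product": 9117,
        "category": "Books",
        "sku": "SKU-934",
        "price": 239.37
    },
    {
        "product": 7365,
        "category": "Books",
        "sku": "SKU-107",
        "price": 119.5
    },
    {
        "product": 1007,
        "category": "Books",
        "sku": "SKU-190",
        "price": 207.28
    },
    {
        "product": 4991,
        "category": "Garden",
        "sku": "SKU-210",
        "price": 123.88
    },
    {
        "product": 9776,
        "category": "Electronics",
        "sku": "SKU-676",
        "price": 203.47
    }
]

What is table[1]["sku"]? "SKU-934"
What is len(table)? 6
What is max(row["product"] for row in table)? 9776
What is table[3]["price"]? 207.28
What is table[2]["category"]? "Books"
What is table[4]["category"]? "Garden"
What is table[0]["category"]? "Electronics"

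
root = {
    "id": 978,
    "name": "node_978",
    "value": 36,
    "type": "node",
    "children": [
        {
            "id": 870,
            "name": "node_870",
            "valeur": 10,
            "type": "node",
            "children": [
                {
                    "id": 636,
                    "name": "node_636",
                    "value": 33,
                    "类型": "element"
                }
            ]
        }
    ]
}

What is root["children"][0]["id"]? 870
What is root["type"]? "node"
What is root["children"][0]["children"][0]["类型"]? "element"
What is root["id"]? 978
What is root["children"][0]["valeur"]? 10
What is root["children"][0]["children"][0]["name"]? "node_636"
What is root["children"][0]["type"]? "node"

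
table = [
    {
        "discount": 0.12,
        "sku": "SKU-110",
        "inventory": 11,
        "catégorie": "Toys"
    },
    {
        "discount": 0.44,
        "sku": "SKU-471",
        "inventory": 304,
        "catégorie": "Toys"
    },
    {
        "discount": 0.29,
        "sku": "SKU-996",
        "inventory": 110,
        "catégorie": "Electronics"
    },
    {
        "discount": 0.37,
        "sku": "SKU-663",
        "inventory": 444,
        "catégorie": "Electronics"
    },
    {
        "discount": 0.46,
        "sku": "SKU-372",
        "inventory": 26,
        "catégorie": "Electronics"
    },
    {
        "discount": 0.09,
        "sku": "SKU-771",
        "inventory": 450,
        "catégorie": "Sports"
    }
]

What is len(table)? 6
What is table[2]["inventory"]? 110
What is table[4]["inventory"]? 26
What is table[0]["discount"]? 0.12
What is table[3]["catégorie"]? "Electronics"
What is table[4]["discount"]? 0.46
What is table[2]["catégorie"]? "Electronics"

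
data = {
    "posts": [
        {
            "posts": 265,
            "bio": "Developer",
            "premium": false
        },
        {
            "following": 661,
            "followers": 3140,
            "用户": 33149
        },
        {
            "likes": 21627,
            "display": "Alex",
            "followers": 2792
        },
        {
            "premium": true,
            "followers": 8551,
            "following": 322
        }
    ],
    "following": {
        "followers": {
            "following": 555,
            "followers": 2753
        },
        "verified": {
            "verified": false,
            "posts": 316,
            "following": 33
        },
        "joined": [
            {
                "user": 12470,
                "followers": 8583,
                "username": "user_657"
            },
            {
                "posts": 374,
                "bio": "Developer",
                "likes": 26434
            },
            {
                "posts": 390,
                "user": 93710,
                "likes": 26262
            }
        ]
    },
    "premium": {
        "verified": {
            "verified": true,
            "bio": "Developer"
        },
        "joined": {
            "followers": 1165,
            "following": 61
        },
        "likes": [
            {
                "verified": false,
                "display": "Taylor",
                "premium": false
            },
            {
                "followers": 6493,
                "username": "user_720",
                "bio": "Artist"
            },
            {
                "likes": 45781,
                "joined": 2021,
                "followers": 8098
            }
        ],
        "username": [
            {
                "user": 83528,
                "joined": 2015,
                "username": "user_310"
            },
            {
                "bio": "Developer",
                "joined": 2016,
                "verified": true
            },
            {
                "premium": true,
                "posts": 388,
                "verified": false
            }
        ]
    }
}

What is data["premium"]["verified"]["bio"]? "Developer"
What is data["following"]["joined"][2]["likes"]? 26262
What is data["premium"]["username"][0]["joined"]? 2015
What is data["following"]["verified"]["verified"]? False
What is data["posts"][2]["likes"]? 21627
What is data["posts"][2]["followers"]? 2792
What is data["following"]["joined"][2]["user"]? 93710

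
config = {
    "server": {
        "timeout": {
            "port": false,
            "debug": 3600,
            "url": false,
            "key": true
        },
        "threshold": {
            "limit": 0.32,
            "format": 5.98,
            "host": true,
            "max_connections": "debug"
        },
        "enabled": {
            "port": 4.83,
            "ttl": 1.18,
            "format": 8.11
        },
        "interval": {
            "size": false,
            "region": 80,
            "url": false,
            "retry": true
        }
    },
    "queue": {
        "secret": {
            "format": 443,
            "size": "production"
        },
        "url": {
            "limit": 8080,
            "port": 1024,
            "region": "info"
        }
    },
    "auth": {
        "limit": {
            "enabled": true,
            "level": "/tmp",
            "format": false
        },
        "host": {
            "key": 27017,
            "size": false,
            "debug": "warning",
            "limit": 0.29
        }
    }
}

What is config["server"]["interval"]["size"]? False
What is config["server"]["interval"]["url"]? False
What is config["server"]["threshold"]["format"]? 5.98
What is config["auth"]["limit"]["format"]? False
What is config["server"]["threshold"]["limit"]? 0.32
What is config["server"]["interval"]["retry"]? True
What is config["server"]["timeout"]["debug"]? 3600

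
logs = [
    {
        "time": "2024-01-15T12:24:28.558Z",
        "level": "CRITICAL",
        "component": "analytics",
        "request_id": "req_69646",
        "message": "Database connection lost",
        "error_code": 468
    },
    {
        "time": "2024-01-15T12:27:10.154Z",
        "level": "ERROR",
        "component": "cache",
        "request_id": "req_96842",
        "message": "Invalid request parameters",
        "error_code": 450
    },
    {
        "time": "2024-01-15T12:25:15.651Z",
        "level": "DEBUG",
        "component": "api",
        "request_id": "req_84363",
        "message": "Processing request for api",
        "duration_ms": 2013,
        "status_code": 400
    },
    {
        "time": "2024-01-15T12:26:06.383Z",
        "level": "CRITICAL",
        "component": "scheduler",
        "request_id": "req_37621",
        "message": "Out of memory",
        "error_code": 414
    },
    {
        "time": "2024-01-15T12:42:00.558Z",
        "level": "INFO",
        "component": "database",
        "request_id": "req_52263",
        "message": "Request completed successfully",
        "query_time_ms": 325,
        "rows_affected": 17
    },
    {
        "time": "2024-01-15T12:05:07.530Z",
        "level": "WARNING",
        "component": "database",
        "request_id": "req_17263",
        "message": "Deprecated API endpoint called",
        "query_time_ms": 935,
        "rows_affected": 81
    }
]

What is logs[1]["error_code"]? 450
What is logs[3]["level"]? "CRITICAL"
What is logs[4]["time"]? "2024-01-15T12:42:00.558Z"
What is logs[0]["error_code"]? 468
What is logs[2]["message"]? "Processing request for api"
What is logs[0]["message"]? "Database connection lost"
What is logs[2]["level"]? "DEBUG"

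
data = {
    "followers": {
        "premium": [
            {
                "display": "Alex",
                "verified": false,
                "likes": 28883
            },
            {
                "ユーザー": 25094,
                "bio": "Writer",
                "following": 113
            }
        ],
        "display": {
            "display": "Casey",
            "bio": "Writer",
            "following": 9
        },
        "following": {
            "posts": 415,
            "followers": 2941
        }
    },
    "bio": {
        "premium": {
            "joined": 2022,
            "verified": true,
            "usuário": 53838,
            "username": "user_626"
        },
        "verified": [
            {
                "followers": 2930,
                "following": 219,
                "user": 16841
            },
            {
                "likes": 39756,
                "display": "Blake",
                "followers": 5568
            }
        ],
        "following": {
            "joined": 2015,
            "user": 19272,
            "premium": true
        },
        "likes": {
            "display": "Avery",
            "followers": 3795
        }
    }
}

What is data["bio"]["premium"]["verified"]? True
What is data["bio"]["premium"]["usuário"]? 53838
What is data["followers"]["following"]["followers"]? 2941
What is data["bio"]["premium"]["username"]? "user_626"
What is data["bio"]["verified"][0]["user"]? 16841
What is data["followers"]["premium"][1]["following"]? 113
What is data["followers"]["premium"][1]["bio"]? "Writer"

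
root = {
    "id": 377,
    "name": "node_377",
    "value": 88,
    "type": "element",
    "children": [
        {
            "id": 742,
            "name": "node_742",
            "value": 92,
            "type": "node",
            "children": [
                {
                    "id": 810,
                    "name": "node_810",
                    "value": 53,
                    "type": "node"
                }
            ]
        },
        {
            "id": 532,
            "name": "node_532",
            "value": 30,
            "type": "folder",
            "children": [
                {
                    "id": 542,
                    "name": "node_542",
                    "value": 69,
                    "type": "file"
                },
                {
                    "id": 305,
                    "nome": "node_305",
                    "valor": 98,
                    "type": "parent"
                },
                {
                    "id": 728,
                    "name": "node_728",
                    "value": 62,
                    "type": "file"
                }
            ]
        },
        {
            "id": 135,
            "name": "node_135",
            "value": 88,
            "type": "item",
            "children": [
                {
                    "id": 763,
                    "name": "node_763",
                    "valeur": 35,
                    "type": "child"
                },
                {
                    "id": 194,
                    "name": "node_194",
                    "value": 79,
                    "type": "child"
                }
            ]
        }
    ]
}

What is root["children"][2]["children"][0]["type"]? "child"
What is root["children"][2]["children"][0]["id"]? 763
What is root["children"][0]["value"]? 92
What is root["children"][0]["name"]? "node_742"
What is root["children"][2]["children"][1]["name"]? "node_194"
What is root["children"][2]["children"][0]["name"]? "node_763"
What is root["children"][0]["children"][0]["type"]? "node"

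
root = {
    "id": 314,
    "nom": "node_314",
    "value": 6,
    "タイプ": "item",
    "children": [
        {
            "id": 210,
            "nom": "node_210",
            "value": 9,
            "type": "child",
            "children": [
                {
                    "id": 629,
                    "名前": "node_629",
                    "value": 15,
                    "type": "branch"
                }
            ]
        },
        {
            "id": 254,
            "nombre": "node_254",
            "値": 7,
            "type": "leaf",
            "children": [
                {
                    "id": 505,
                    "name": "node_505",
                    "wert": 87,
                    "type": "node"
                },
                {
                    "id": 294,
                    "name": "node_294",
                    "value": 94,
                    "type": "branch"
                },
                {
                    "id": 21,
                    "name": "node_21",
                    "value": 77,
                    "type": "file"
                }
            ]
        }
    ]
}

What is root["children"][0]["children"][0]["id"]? 629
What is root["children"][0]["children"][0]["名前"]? "node_629"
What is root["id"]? 314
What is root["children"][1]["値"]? 7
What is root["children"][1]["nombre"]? "node_254"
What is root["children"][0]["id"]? 210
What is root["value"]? 6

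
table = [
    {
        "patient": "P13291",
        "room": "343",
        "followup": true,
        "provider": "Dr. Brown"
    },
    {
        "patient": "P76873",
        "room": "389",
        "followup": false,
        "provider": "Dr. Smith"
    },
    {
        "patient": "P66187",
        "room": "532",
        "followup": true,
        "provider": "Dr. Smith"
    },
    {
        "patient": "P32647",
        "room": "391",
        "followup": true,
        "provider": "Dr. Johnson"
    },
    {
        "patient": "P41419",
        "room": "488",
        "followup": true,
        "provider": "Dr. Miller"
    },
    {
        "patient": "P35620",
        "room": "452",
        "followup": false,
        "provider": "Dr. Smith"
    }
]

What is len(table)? 6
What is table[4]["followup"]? True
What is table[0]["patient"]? "P13291"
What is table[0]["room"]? "343"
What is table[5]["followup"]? False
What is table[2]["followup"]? True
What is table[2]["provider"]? "Dr. Smith"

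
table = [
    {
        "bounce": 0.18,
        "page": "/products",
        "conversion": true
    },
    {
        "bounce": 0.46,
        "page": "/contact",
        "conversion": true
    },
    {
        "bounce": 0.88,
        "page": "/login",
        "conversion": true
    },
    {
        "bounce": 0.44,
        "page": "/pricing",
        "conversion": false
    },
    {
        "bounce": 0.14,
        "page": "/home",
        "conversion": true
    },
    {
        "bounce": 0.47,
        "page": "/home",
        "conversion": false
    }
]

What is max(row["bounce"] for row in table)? 0.88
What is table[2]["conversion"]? True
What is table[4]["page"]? "/home"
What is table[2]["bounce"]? 0.88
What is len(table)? 6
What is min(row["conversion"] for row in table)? False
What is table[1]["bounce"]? 0.46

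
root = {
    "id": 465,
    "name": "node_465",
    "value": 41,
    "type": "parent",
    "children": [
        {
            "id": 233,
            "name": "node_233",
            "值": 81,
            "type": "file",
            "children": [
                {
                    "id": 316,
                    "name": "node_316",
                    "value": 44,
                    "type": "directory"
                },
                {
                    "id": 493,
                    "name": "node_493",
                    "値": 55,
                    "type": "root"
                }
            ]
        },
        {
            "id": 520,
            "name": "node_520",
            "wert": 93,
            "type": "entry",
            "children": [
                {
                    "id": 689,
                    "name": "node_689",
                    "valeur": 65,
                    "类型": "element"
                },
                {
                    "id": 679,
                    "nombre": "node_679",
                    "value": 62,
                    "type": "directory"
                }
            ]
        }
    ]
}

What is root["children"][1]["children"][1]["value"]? 62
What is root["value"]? 41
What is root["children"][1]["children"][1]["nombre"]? "node_679"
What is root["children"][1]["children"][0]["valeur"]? 65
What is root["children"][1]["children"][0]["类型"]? "element"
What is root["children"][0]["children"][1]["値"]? 55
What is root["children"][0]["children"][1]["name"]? "node_493"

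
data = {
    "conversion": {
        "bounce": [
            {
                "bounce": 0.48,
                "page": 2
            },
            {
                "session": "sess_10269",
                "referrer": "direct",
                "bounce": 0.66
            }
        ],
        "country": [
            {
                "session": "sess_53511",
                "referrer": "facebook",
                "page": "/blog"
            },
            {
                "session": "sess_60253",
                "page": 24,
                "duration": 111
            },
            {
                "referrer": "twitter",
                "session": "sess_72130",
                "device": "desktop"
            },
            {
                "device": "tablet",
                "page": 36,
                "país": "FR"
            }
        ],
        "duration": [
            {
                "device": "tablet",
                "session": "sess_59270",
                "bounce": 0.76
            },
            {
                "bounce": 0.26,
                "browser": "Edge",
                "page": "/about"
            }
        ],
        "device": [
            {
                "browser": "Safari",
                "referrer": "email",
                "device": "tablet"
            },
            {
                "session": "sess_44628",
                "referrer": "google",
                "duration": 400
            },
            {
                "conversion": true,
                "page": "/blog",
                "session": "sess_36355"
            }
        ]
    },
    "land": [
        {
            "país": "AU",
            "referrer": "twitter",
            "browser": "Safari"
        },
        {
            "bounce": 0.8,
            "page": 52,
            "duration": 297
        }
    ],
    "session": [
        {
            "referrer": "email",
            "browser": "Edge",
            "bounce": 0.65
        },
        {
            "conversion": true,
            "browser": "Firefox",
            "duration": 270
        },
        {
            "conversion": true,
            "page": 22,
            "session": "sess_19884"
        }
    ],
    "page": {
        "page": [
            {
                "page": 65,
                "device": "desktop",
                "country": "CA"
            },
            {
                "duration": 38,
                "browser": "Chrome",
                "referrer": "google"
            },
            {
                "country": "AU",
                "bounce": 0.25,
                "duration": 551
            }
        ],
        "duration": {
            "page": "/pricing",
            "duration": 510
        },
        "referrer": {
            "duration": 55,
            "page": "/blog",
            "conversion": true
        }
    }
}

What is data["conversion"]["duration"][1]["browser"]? "Edge"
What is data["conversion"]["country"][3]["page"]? 36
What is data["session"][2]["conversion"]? True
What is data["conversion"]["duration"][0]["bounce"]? 0.76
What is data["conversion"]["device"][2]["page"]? "/blog"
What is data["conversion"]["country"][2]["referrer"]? "twitter"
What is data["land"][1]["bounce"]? 0.8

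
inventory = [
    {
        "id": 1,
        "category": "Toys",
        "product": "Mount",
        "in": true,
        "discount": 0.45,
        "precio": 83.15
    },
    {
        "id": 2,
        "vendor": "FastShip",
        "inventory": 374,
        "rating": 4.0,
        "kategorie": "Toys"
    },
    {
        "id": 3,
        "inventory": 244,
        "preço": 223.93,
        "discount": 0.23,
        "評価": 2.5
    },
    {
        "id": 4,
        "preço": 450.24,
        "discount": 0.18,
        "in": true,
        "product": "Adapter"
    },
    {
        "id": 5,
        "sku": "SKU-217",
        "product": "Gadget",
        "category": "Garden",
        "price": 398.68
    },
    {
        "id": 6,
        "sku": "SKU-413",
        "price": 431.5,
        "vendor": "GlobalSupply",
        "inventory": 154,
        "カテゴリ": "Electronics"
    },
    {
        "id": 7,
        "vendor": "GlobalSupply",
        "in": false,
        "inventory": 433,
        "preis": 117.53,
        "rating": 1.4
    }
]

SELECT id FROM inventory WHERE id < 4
[1, 2, 3]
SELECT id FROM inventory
[1, 2, 3, 4, 5, 6, 7]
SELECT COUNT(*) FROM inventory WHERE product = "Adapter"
1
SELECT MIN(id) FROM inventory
1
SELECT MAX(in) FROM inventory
True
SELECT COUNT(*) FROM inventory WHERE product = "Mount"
1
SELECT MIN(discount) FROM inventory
0.18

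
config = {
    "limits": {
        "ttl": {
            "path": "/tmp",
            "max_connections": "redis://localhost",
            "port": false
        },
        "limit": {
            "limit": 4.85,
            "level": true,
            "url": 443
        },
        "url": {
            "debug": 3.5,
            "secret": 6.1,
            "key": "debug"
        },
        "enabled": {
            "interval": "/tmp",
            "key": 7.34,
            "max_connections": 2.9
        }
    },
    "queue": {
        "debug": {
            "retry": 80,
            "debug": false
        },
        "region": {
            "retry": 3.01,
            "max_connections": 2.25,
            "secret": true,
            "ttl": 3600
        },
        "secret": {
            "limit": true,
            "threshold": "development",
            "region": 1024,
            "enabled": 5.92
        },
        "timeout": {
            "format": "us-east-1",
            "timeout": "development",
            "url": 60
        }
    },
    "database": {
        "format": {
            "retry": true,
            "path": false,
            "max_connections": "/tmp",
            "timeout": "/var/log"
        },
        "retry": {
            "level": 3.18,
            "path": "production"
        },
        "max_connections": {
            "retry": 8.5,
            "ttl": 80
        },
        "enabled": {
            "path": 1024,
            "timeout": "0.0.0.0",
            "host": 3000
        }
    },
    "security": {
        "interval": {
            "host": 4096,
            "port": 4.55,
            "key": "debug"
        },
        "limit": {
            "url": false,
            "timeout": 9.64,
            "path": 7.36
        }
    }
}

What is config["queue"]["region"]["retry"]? 3.01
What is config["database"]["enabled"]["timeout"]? "0.0.0.0"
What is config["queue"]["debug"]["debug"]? False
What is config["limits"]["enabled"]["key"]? 7.34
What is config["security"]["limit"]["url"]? False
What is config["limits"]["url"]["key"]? "debug"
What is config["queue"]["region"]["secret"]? True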